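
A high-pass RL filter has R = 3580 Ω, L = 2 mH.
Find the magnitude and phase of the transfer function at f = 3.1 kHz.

Step 1 — Angular frequency: ω = 2π·3100 = 1.948e+04 rad/s.
Step 2 — Transfer function: H(jω) = jωL/(R + jωL).
Step 3 — Numerator jωL = j·38.96; denominator R + jωL = 3580 + j38.96.
Step 4 — H = 0.0001184 + j0.01088.
Step 5 — Magnitude: |H| = 0.01088 (-39.3 dB); phase: φ = 89.4°.

|H| = 0.01088 (-39.3 dB), φ = 89.4°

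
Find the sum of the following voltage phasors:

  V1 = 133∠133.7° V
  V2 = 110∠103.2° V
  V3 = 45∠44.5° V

Step 1 — Convert each phasor to rectangular form:
  V1 = 133·(cos(133.7°) + j·sin(133.7°)) = -91.89 + j96.15 V
  V2 = 110·(cos(103.2°) + j·sin(103.2°)) = -25.12 + j107.1 V
  V3 = 45·(cos(44.5°) + j·sin(44.5°)) = 32.1 + j31.54 V
Step 2 — Sum components: V_total = -84.91 + j234.8 V.
Step 3 — Convert to polar: |V_total| = 249.7 V, ∠V_total = 109.9°.

V_total = 249.7∠109.9° V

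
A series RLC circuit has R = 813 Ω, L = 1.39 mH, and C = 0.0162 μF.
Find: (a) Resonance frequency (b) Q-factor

Step 1 — Resonance condition Im(Z)=0 gives ω₀ = 1/√(LC).
Step 2 — ω₀ = 1/√(0.00139·1.62e-08) = 2.107e+05 rad/s.
Step 3 — f₀ = ω₀/(2π) = 3.354e+04 Hz.
Step 4 — Series Q: Q = ω₀L/R = 2.107e+05·0.00139/813 = 0.3603.

(a) f₀ = 3.354e+04 Hz  (b) Q = 0.3603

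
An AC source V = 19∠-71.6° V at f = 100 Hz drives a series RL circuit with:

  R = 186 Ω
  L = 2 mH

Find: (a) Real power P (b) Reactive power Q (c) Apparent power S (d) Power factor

Step 1 — Angular frequency: ω = 2π·f = 2π·100 = 628.3 rad/s.
Step 2 — Component impedances:
  R: Z = R = 186 Ω
  L: Z = jωL = j·628.3·0.002 = 0 + j1.257 Ω
Step 3 — Series combination: Z_total = R + L = 186 + j1.257 Ω = 186∠0.4° Ω.
Step 4 — Source phasor: V = 19∠-71.6° V = 5.997 - j18.03 V.
Step 5 — Current: I = V / Z = 0.03159 - j0.09714 A = 0.1021∠-72.0° A.
Step 6 — Complex power: S = V·I* = 1.941 + j0.01311 VA.
Step 7 — Real power: P = Re(S) = 1.941 W.
Step 8 — Reactive power: Q = Im(S) = 0.01311 VAR.
Step 9 — Apparent power: |S| = 1.941 VA.
Step 10 — Power factor: PF = P/|S| = 1 (lagging).

(a) P = 1.941 W  (b) Q = 0.01311 VAR  (c) S = 1.941 VA  (d) PF = 1 (lagging)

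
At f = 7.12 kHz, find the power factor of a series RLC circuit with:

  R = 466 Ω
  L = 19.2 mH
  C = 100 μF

Step 1 — Angular frequency: ω = 2π·f = 2π·7120 = 4.474e+04 rad/s.
Step 2 — Component impedances:
  R: Z = R = 466 Ω
  L: Z = jωL = j·4.474e+04·0.0192 = 0 + j858.9 Ω
  C: Z = 1/(jωC) = -j/(ω·C) = 0 - j0.2235 Ω
Step 3 — Series combination: Z_total = R + L + C = 466 + j858.7 Ω = 977∠61.5° Ω.
Step 4 — Power factor: PF = cos(φ) = Re(Z)/|Z| = 466/977 = 0.477.
Step 5 — Type: Im(Z) = 858.7 ⇒ lagging (phase φ = 61.5°).

PF = 0.477 (lagging, φ = 61.5°)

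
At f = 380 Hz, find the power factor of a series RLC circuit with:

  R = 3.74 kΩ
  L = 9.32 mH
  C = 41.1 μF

Step 1 — Angular frequency: ω = 2π·f = 2π·380 = 2388 rad/s.
Step 2 — Component impedances:
  R: Z = R = 3740 Ω
  L: Z = jωL = j·2388·0.00932 = 0 + j22.25 Ω
  C: Z = 1/(jωC) = -j/(ω·C) = 0 - j10.19 Ω
Step 3 — Series combination: Z_total = R + L + C = 3740 + j12.06 Ω = 3740∠0.2° Ω.
Step 4 — Power factor: PF = cos(φ) = Re(Z)/|Z| = 3740/3740 = 1.
Step 5 — Type: Im(Z) = 12.06 ⇒ lagging (phase φ = 0.2°).

PF = 1 (lagging, φ = 0.2°)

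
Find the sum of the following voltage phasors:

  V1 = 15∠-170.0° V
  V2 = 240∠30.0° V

Step 1 — Convert each phasor to rectangular form:
  V1 = 15·(cos(-170.0°) + j·sin(-170.0°)) = -14.77 - j2.605 V
  V2 = 240·(cos(30.0°) + j·sin(30.0°)) = 207.8 + j120 V
Step 2 — Sum components: V_total = 193.1 + j117.4 V.
Step 3 — Convert to polar: |V_total| = 226 V, ∠V_total = 31.3°.

V_total = 226∠31.3° V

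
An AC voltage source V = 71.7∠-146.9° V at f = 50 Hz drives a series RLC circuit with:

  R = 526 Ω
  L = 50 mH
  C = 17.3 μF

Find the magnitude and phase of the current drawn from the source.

Step 1 — Angular frequency: ω = 2π·f = 2π·50 = 314.2 rad/s.
Step 2 — Component impedances:
  R: Z = R = 526 Ω
  L: Z = jωL = j·314.2·0.05 = 0 + j15.71 Ω
  C: Z = 1/(jωC) = -j/(ω·C) = 0 - j184 Ω
Step 3 — Series combination: Z_total = R + L + C = 526 - j168.3 Ω = 552.3∠-17.7° Ω.
Step 4 — Source phasor: V = 71.7∠-146.9° V = -60.06 - j39.16 V.
Step 5 — Ohm's law: I = V / Z_total = (-60.06 - j39.16) / (526 - j168.3) = -0.08198 - j0.1007 A.
Step 6 — Convert to polar: |I| = 0.1298 A, ∠I = -129.2°.

I = 0.1298∠-129.2° A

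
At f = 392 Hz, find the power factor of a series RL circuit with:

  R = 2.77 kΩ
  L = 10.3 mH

Step 1 — Angular frequency: ω = 2π·f = 2π·392 = 2463 rad/s.
Step 2 — Component impedances:
  R: Z = R = 2770 Ω
  L: Z = jωL = j·2463·0.0103 = 0 + j25.37 Ω
Step 3 — Series combination: Z_total = R + L = 2770 + j25.37 Ω = 2770∠0.5° Ω.
Step 4 — Power factor: PF = cos(φ) = Re(Z)/|Z| = 2770/2770 = 1.
Step 5 — Type: Im(Z) = 25.37 ⇒ lagging (phase φ = 0.5°).

PF = 1 (lagging, φ = 0.5°)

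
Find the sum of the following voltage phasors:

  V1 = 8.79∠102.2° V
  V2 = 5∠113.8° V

Step 1 — Convert each phasor to rectangular form:
  V1 = 8.79·(cos(102.2°) + j·sin(102.2°)) = -1.858 + j8.591 V
  V2 = 5·(cos(113.8°) + j·sin(113.8°)) = -2.018 + j4.575 V
Step 2 — Sum components: V_total = -3.875 + j13.17 V.
Step 3 — Convert to polar: |V_total| = 13.72 V, ∠V_total = 106.4°.

V_total = 13.72∠106.4° V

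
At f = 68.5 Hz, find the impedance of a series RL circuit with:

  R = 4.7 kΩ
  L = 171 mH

Step 1 — Angular frequency: ω = 2π·f = 2π·68.5 = 430.4 rad/s.
Step 2 — Component impedances:
  R: Z = R = 4700 Ω
  L: Z = jωL = j·430.4·0.171 = 0 + j73.6 Ω
Step 3 — Series combination: Z_total = R + L = 4700 + j73.6 Ω = 4701∠0.9° Ω.

Z = 4700 + j73.6 Ω = 4701∠0.9° Ω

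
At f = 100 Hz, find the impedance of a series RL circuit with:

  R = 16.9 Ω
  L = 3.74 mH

Step 1 — Angular frequency: ω = 2π·f = 2π·100 = 628.3 rad/s.
Step 2 — Component impedances:
  R: Z = R = 16.9 Ω
  L: Z = jωL = j·628.3·0.00374 = 0 + j2.35 Ω
Step 3 — Series combination: Z_total = R + L = 16.9 + j2.35 Ω = 17.06∠7.9° Ω.

Z = 16.9 + j2.35 Ω = 17.06∠7.9° Ω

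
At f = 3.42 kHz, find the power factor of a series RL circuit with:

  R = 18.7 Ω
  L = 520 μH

Step 1 — Angular frequency: ω = 2π·f = 2π·3420 = 2.149e+04 rad/s.
Step 2 — Component impedances:
  R: Z = R = 18.7 Ω
  L: Z = jωL = j·2.149e+04·0.00052 = 0 + j11.17 Ω
Step 3 — Series combination: Z_total = R + L = 18.7 + j11.17 Ω = 21.78∠30.9° Ω.
Step 4 — Power factor: PF = cos(φ) = Re(Z)/|Z| = 18.7/21.784 = 0.8584.
Step 5 — Type: Im(Z) = 11.17 ⇒ lagging (phase φ = 30.9°).

PF = 0.8584 (lagging, φ = 30.9°)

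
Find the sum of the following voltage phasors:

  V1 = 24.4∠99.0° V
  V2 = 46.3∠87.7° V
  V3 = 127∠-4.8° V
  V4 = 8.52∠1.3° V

Step 1 — Convert each phasor to rectangular form:
  V1 = 24.4·(cos(99.0°) + j·sin(99.0°)) = -3.817 + j24.1 V
  V2 = 46.3·(cos(87.7°) + j·sin(87.7°)) = 1.858 + j46.26 V
  V3 = 127·(cos(-4.8°) + j·sin(-4.8°)) = 126.6 - j10.63 V
  V4 = 8.52·(cos(1.3°) + j·sin(1.3°)) = 8.518 + j0.1933 V
Step 2 — Sum components: V_total = 133.1 + j59.93 V.
Step 3 — Convert to polar: |V_total| = 146 V, ∠V_total = 24.2°.

V_total = 146∠24.2° V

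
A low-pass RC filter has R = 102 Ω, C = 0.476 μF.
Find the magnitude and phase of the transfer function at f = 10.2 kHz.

Step 1 — Angular frequency: ω = 2π·1.02e+04 = 6.409e+04 rad/s.
Step 2 — Transfer function: H(jω) = 1/(1 + jωRC).
Step 3 — Denominator: 1 + jωRC = 1 + j·6.409e+04·102·4.76e-07 = 1 + j3.112.
Step 4 — H = 0.09361 - j0.2913.
Step 5 — Magnitude: |H| = 0.306 (-10.3 dB); phase: φ = -72.2°.

|H| = 0.306 (-10.3 dB), φ = -72.2°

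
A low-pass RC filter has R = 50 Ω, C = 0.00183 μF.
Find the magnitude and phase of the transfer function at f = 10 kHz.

Step 1 — Angular frequency: ω = 2π·1e+04 = 6.283e+04 rad/s.
Step 2 — Transfer function: H(jω) = 1/(1 + jωRC).
Step 3 — Denominator: 1 + jωRC = 1 + j·6.283e+04·50·1.83e-09 = 1 + j0.005749.
Step 4 — H = 1 - j0.005749.
Step 5 — Magnitude: |H| = 1 (-0.0 dB); phase: φ = -0.3°.

|H| = 1 (-0.0 dB), φ = -0.3°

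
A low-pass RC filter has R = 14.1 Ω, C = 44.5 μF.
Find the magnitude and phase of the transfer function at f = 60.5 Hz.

Step 1 — Angular frequency: ω = 2π·60.5 = 380.1 rad/s.
Step 2 — Transfer function: H(jω) = 1/(1 + jωRC).
Step 3 — Denominator: 1 + jωRC = 1 + j·380.1·14.1·4.45e-05 = 1 + j0.2385.
Step 4 — H = 0.9462 - j0.2257.
Step 5 — Magnitude: |H| = 0.9727 (-0.2 dB); phase: φ = -13.4°.

|H| = 0.9727 (-0.2 dB), φ = -13.4°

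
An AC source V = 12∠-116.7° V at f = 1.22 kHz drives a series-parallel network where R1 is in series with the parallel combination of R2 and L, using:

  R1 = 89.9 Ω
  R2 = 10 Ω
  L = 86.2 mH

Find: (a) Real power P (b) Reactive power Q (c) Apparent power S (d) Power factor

Step 1 — Angular frequency: ω = 2π·f = 2π·1220 = 7665 rad/s.
Step 2 — Component impedances:
  R1: Z = R = 89.9 Ω
  R2: Z = R = 10 Ω
  L: Z = jωL = j·7665·0.0862 = 0 + j660.8 Ω
Step 3 — Parallel branch: R2 || L = 1/(1/R2 + 1/L) = 9.998 + j0.1513 Ω.
Step 4 — Series with R1: Z_total = R1 + (R2 || L) = 99.9 + j0.1513 Ω = 99.9∠0.1° Ω.
Step 5 — Source phasor: V = 12∠-116.7° V = -5.392 - j10.72 V.
Step 6 — Current: I = V / Z = -0.05414 - j0.1072 A = 0.1201∠-116.8° A.
Step 7 — Complex power: S = V·I* = 1.441 + j0.002183 VA.
Step 8 — Real power: P = Re(S) = 1.441 W.
Step 9 — Reactive power: Q = Im(S) = 0.002183 VAR.
Step 10 — Apparent power: |S| = 1.441 VA.
Step 11 — Power factor: PF = P/|S| = 1 (lagging).

(a) P = 1.441 W  (b) Q = 0.002183 VAR  (c) S = 1.441 VA  (d) PF = 1 (lagging)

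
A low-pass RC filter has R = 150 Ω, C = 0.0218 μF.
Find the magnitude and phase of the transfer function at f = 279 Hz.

Step 1 — Angular frequency: ω = 2π·279 = 1753 rad/s.
Step 2 — Transfer function: H(jω) = 1/(1 + jωRC).
Step 3 — Denominator: 1 + jωRC = 1 + j·1753·150·2.18e-08 = 1 + j0.005732.
Step 4 — H = 1 - j0.005732.
Step 5 — Magnitude: |H| = 1 (-0.0 dB); phase: φ = -0.3°.

|H| = 1 (-0.0 dB), φ = -0.3°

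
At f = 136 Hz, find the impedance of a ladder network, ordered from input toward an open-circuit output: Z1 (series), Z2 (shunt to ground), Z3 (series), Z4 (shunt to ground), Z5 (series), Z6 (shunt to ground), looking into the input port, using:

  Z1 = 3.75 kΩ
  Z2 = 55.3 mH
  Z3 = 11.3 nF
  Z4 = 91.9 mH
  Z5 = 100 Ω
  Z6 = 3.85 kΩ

Step 1 — Angular frequency: ω = 2π·f = 2π·136 = 854.5 rad/s.
Step 2 — Component impedances:
  Z1: Z = R = 3750 Ω
  Z2: Z = jωL = j·854.5·0.0553 = 0 + j47.25 Ω
  Z3: Z = 1/(jωC) = -j/(ω·C) = 0 - j1.036e+05 Ω
  Z4: Z = jωL = j·854.5·0.0919 = 0 + j78.53 Ω
  Z5: Z = R = 100 Ω
  Z6: Z = R = 3850 Ω
Step 3 — Ladder network (open output): work backward from the far end, alternating series and parallel combinations. Z_in = 3750 + j47.28 Ω = 3750∠0.7° Ω.

Z = 3750 + j47.28 Ω = 3750∠0.7° Ω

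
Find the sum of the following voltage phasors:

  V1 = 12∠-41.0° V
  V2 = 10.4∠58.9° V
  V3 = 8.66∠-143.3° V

Step 1 — Convert each phasor to rectangular form:
  V1 = 12·(cos(-41.0°) + j·sin(-41.0°)) = 9.057 - j7.873 V
  V2 = 10.4·(cos(58.9°) + j·sin(58.9°)) = 5.372 + j8.905 V
  V3 = 8.66·(cos(-143.3°) + j·sin(-143.3°)) = -6.943 - j5.175 V
Step 2 — Sum components: V_total = 7.485 - j4.143 V.
Step 3 — Convert to polar: |V_total| = 8.555 V, ∠V_total = -29.0°.

V_total = 8.555∠-29.0° V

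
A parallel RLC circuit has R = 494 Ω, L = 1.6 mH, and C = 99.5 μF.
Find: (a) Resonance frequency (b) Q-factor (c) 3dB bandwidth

Step 1 — Resonance: ω₀ = 1/√(LC) = 1/√(0.0016·9.95e-05) = 2506 rad/s.
Step 2 — f₀ = ω₀/(2π) = 398.9 Hz.
Step 3 — Parallel Q: Q = R/(ω₀L) = 494/(2506·0.0016) = 123.2.
Step 4 — Bandwidth: Δω = ω₀/Q = 20.34 rad/s; BW = Δω/(2π) = 3.238 Hz.

(a) f₀ = 398.9 Hz  (b) Q = 123.2  (c) BW = 3.238 Hz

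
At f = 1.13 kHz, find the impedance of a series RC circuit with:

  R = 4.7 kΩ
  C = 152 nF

Step 1 — Angular frequency: ω = 2π·f = 2π·1130 = 7100 rad/s.
Step 2 — Component impedances:
  R: Z = R = 4700 Ω
  C: Z = 1/(jωC) = -j/(ω·C) = 0 - j926.6 Ω
Step 3 — Series combination: Z_total = R + C = 4700 - j926.6 Ω = 4790∠-11.2° Ω.

Z = 4700 - j926.6 Ω = 4790∠-11.2° Ω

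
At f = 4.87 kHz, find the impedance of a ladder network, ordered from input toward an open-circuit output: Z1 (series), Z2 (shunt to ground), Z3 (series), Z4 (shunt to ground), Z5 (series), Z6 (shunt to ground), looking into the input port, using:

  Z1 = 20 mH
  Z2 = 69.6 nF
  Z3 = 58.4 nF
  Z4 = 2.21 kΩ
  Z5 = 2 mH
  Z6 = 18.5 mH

Step 1 — Angular frequency: ω = 2π·f = 2π·4870 = 3.06e+04 rad/s.
Step 2 — Component impedances:
  Z1: Z = jωL = j·3.06e+04·0.02 = 0 + j612 Ω
  Z2: Z = 1/(jωC) = -j/(ω·C) = 0 - j469.6 Ω
  Z3: Z = 1/(jωC) = -j/(ω·C) = 0 - j559.6 Ω
  Z4: Z = R = 2210 Ω
  Z5: Z = jωL = j·3.06e+04·0.002 = 0 + j61.2 Ω
  Z6: Z = jωL = j·3.06e+04·0.0185 = 0 + j566.1 Ω
Step 3 — Ladder network (open output): work backward from the far end, alternating series and parallel combinations. Z_in = 159 + j575.5 Ω = 597∠74.6° Ω.

Z = 159 + j575.5 Ω = 597∠74.6° Ω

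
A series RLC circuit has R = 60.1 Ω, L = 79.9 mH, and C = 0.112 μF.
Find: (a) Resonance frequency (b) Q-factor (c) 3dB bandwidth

Step 1 — Resonance condition Im(Z)=0 gives ω₀ = 1/√(LC).
Step 2 — ω₀ = 1/√(0.0799·1.12e-07) = 1.057e+04 rad/s.
Step 3 — f₀ = ω₀/(2π) = 1682 Hz.
Step 4 — Series Q: Q = ω₀L/R = 1.057e+04·0.0799/60.1 = 14.05.
Step 5 — 3dB bandwidth: Δω = ω₀/Q = 752.2 rad/s; BW = Δω/(2π) = 119.7 Hz.

(a) f₀ = 1682 Hz  (b) Q = 14.05  (c) BW = 119.7 Hz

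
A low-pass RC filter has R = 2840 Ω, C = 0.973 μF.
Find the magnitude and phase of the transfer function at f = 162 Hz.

Step 1 — Angular frequency: ω = 2π·162 = 1018 rad/s.
Step 2 — Transfer function: H(jω) = 1/(1 + jωRC).
Step 3 — Denominator: 1 + jωRC = 1 + j·1018·2840·9.73e-07 = 1 + j2.813.
Step 4 — H = 0.1122 - j0.3156.
Step 5 — Magnitude: |H| = 0.335 (-9.5 dB); phase: φ = -70.4°.

|H| = 0.335 (-9.5 dB), φ = -70.4°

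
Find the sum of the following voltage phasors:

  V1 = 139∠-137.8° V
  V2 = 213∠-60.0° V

Step 1 — Convert each phasor to rectangular form:
  V1 = 139·(cos(-137.8°) + j·sin(-137.8°)) = -103 - j93.37 V
  V2 = 213·(cos(-60.0°) + j·sin(-60.0°)) = 106.5 - j184.5 V
Step 2 — Sum components: V_total = 3.528 - j277.8 V.
Step 3 — Convert to polar: |V_total| = 277.9 V, ∠V_total = -89.3°.

V_total = 277.9∠-89.3° V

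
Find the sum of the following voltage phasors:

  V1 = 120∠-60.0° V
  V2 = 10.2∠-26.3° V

Step 1 — Convert each phasor to rectangular form:
  V1 = 120·(cos(-60.0°) + j·sin(-60.0°)) = 60 - j103.9 V
  V2 = 10.2·(cos(-26.3°) + j·sin(-26.3°)) = 9.144 - j4.519 V
Step 2 — Sum components: V_total = 69.14 - j108.4 V.
Step 3 — Convert to polar: |V_total| = 128.6 V, ∠V_total = -57.5°.

V_total = 128.6∠-57.5° V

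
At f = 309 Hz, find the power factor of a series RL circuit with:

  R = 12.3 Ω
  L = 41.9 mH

Step 1 — Angular frequency: ω = 2π·f = 2π·309 = 1942 rad/s.
Step 2 — Component impedances:
  R: Z = R = 12.3 Ω
  L: Z = jωL = j·1942·0.0419 = 0 + j81.35 Ω
Step 3 — Series combination: Z_total = R + L = 12.3 + j81.35 Ω = 82.27∠81.4° Ω.
Step 4 — Power factor: PF = cos(φ) = Re(Z)/|Z| = 12.3/82.27 = 0.1495.
Step 5 — Type: Im(Z) = 81.35 ⇒ lagging (phase φ = 81.4°).

PF = 0.1495 (lagging, φ = 81.4°)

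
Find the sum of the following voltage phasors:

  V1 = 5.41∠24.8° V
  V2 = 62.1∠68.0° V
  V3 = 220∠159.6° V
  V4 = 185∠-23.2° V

Step 1 — Convert each phasor to rectangular form:
  V1 = 5.41·(cos(24.8°) + j·sin(24.8°)) = 4.911 + j2.269 V
  V2 = 62.1·(cos(68.0°) + j·sin(68.0°)) = 23.26 + j57.58 V
  V3 = 220·(cos(159.6°) + j·sin(159.6°)) = -206.2 + j76.69 V
  V4 = 185·(cos(-23.2°) + j·sin(-23.2°)) = 170 - j72.88 V
Step 2 — Sum components: V_total = -7.988 + j63.65 V.
Step 3 — Convert to polar: |V_total| = 64.15 V, ∠V_total = 97.2°.

V_total = 64.15∠97.2° V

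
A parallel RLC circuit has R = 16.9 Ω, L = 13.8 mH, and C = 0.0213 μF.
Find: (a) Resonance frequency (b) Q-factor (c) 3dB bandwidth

Step 1 — Resonance: ω₀ = 1/√(LC) = 1/√(0.0138·2.13e-08) = 5.833e+04 rad/s.
Step 2 — f₀ = ω₀/(2π) = 9283 Hz.
Step 3 — Parallel Q: Q = R/(ω₀L) = 16.9/(5.833e+04·0.0138) = 0.021.
Step 4 — Bandwidth: Δω = ω₀/Q = 2.778e+06 rad/s; BW = Δω/(2π) = 4.421e+05 Hz.

(a) f₀ = 9283 Hz  (b) Q = 0.021  (c) BW = 4.421e+05 Hz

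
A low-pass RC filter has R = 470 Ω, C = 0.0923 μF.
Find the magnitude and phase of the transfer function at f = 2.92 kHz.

Step 1 — Angular frequency: ω = 2π·2920 = 1.835e+04 rad/s.
Step 2 — Transfer function: H(jω) = 1/(1 + jωRC).
Step 3 — Denominator: 1 + jωRC = 1 + j·1.835e+04·470·9.23e-08 = 1 + j0.7959.
Step 4 — H = 0.6122 - j0.4872.
Step 5 — Magnitude: |H| = 0.7824 (-2.1 dB); phase: φ = -38.5°.

|H| = 0.7824 (-2.1 dB), φ = -38.5°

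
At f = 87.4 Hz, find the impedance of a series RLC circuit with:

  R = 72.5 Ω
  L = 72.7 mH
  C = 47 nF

Step 1 — Angular frequency: ω = 2π·f = 2π·87.4 = 549.2 rad/s.
Step 2 — Component impedances:
  R: Z = R = 72.5 Ω
  L: Z = jωL = j·549.2·0.0727 = 0 + j39.92 Ω
  C: Z = 1/(jωC) = -j/(ω·C) = 0 - j3.874e+04 Ω
Step 3 — Series combination: Z_total = R + L + C = 72.5 - j3.87e+04 Ω = 3.87e+04∠-89.9° Ω.

Z = 72.5 - j3.87e+04 Ω = 3.87e+04∠-89.9° Ω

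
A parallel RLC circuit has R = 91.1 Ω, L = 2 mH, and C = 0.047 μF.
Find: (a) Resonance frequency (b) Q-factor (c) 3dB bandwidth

Step 1 — Resonance: ω₀ = 1/√(LC) = 1/√(0.002·4.7e-08) = 1.031e+05 rad/s.
Step 2 — f₀ = ω₀/(2π) = 1.642e+04 Hz.
Step 3 — Parallel Q: Q = R/(ω₀L) = 91.1/(1.031e+05·0.002) = 0.4416.
Step 4 — Bandwidth: Δω = ω₀/Q = 2.336e+05 rad/s; BW = Δω/(2π) = 3.717e+04 Hz.

(a) f₀ = 1.642e+04 Hz  (b) Q = 0.4416  (c) BW = 3.717e+04 Hz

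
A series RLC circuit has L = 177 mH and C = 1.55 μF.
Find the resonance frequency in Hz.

Step 1 — Resonance condition Im(Z)=0 gives ω₀ = 1/√(LC).
Step 2 — ω₀ = 1/√(0.177·1.55e-06) = 1909 rad/s.
Step 3 — f₀ = ω₀/(2π) = 303.9 Hz.

f₀ = 303.9 Hz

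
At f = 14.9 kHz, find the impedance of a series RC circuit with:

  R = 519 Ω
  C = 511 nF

Step 1 — Angular frequency: ω = 2π·f = 2π·1.49e+04 = 9.362e+04 rad/s.
Step 2 — Component impedances:
  R: Z = R = 519 Ω
  C: Z = 1/(jωC) = -j/(ω·C) = 0 - j20.9 Ω
Step 3 — Series combination: Z_total = R + C = 519 - j20.9 Ω = 519.4∠-2.3° Ω.

Z = 519 - j20.9 Ω = 519.4∠-2.3° Ω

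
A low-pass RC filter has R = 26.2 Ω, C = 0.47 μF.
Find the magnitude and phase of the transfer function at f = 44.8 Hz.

Step 1 — Angular frequency: ω = 2π·44.8 = 281.5 rad/s.
Step 2 — Transfer function: H(jω) = 1/(1 + jωRC).
Step 3 — Denominator: 1 + jωRC = 1 + j·281.5·26.2·4.7e-07 = 1 + j0.003466.
Step 4 — H = 1 - j0.003466.
Step 5 — Magnitude: |H| = 1 (-0.0 dB); phase: φ = -0.2°.

|H| = 1 (-0.0 dB), φ = -0.2°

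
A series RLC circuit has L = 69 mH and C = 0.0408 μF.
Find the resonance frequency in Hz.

Step 1 — Resonance condition Im(Z)=0 gives ω₀ = 1/√(LC).
Step 2 — ω₀ = 1/√(0.069·4.08e-08) = 1.885e+04 rad/s.
Step 3 — f₀ = ω₀/(2π) = 3000 Hz.

f₀ = 3000 Hz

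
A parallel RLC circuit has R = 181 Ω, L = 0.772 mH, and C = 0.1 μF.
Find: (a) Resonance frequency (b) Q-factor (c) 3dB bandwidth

Step 1 — Resonance: ω₀ = 1/√(LC) = 1/√(0.000772·1e-07) = 1.138e+05 rad/s.
Step 2 — f₀ = ω₀/(2π) = 1.811e+04 Hz.
Step 3 — Parallel Q: Q = R/(ω₀L) = 181/(1.138e+05·0.000772) = 2.06.
Step 4 — Bandwidth: Δω = ω₀/Q = 5.525e+04 rad/s; BW = Δω/(2π) = 8793 Hz.

(a) f₀ = 1.811e+04 Hz  (b) Q = 2.06  (c) BW = 8793 Hz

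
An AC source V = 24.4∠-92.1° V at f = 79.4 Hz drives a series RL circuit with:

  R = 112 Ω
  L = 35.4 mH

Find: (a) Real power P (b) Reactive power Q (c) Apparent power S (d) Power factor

Step 1 — Angular frequency: ω = 2π·f = 2π·79.4 = 498.9 rad/s.
Step 2 — Component impedances:
  R: Z = R = 112 Ω
  L: Z = jωL = j·498.9·0.0354 = 0 + j17.66 Ω
Step 3 — Series combination: Z_total = R + L = 112 + j17.66 Ω = 113.4∠9.0° Ω.
Step 4 — Source phasor: V = 24.4∠-92.1° V = -0.8941 - j24.38 V.
Step 5 — Current: I = V / Z = -0.04129 - j0.2112 A = 0.2152∠-101.1° A.
Step 6 — Complex power: S = V·I* = 5.187 + j0.8179 VA.
Step 7 — Real power: P = Re(S) = 5.187 W.
Step 8 — Reactive power: Q = Im(S) = 0.8179 VAR.
Step 9 — Apparent power: |S| = 5.251 VA.
Step 10 — Power factor: PF = P/|S| = 0.9878 (lagging).

(a) P = 5.187 W  (b) Q = 0.8179 VAR  (c) S = 5.251 VA  (d) PF = 0.9878 (lagging)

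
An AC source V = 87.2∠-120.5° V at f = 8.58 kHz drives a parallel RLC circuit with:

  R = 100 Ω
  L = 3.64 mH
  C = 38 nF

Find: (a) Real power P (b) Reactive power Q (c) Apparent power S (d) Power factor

Step 1 — Angular frequency: ω = 2π·f = 2π·8580 = 5.391e+04 rad/s.
Step 2 — Component impedances:
  R: Z = R = 100 Ω
  L: Z = jωL = j·5.391e+04·0.00364 = 0 + j196.2 Ω
  C: Z = 1/(jωC) = -j/(ω·C) = 0 - j488.1 Ω
Step 3 — Parallel combination: 1/Z_total = 1/R + 1/L + 1/C; Z_total = 91.5 + j27.88 Ω = 95.66∠16.9° Ω.
Step 4 — Source phasor: V = 87.2∠-120.5° V = -44.26 - j75.13 V.
Step 5 — Current: I = V / Z = -0.6715 - j0.6165 A = 0.9116∠-137.4° A.
Step 6 — Complex power: S = V·I* = 76.04 + j23.17 VA.
Step 7 — Real power: P = Re(S) = 76.04 W.
Step 8 — Reactive power: Q = Im(S) = 23.17 VAR.
Step 9 — Apparent power: |S| = 79.49 VA.
Step 10 — Power factor: PF = P/|S| = 0.9566 (lagging).

(a) P = 76.04 W  (b) Q = 23.17 VAR  (c) S = 79.49 VA  (d) PF = 0.9566 (lagging)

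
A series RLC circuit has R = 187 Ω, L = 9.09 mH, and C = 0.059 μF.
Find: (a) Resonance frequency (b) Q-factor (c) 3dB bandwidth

Step 1 — Resonance condition Im(Z)=0 gives ω₀ = 1/√(LC).
Step 2 — ω₀ = 1/√(0.00909·5.9e-08) = 4.318e+04 rad/s.
Step 3 — f₀ = ω₀/(2π) = 6872 Hz.
Step 4 — Series Q: Q = ω₀L/R = 4.318e+04·0.00909/187 = 2.099.
Step 5 — 3dB bandwidth: Δω = ω₀/Q = 2.057e+04 rad/s; BW = Δω/(2π) = 3274 Hz.

(a) f₀ = 6872 Hz  (b) Q = 2.099  (c) BW = 3274 Hz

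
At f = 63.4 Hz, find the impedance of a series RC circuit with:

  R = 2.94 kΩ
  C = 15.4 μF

Step 1 — Angular frequency: ω = 2π·f = 2π·63.4 = 398.4 rad/s.
Step 2 — Component impedances:
  R: Z = R = 2940 Ω
  C: Z = 1/(jωC) = -j/(ω·C) = 0 - j163 Ω
Step 3 — Series combination: Z_total = R + C = 2940 - j163 Ω = 2945∠-3.2° Ω.

Z = 2940 - j163 Ω = 2945∠-3.2° Ω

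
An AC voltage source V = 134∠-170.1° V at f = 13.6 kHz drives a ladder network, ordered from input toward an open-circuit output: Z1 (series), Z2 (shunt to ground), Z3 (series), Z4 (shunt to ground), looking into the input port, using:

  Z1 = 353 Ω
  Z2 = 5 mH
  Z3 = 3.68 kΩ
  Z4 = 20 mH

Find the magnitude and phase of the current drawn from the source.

Step 1 — Angular frequency: ω = 2π·f = 2π·1.36e+04 = 8.545e+04 rad/s.
Step 2 — Component impedances:
  Z1: Z = R = 353 Ω
  Z2: Z = jωL = j·8.545e+04·0.005 = 0 + j427.3 Ω
  Z3: Z = R = 3680 Ω
  Z4: Z = jωL = j·8.545e+04·0.02 = 0 + j1709 Ω
Step 3 — Ladder network (open output): work backward from the far end, alternating series and parallel combinations. Z_in = 390.1 + j405.7 Ω = 562.8∠46.1° Ω.
Step 4 — Source phasor: V = 134∠-170.1° V = -132 - j23.04 V.
Step 5 — Ohm's law: I = V / Z_total = (-132 - j23.04) / (390.1 + j405.7) = -0.1921 + j0.1407 A.
Step 6 — Convert to polar: |I| = 0.2381 A, ∠I = 143.8°.

I = 0.2381∠143.8° A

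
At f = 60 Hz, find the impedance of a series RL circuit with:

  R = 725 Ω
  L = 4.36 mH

Step 1 — Angular frequency: ω = 2π·f = 2π·60 = 377 rad/s.
Step 2 — Component impedances:
  R: Z = R = 725 Ω
  L: Z = jωL = j·377·0.00436 = 0 + j1.644 Ω
Step 3 — Series combination: Z_total = R + L = 725 + j1.644 Ω = 725∠0.1° Ω.

Z = 725 + j1.644 Ω = 725∠0.1° Ω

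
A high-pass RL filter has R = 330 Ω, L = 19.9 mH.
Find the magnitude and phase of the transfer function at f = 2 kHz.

Step 1 — Angular frequency: ω = 2π·2000 = 1.257e+04 rad/s.
Step 2 — Transfer function: H(jω) = jωL/(R + jωL).
Step 3 — Numerator jωL = j·250.1; denominator R + jωL = 330 + j250.1.
Step 4 — H = 0.3648 + j0.4814.
Step 5 — Magnitude: |H| = 0.604 (-4.4 dB); phase: φ = 52.8°.

|H| = 0.604 (-4.4 dB), φ = 52.8°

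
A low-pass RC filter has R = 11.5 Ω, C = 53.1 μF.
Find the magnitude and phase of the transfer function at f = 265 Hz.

Step 1 — Angular frequency: ω = 2π·265 = 1665 rad/s.
Step 2 — Transfer function: H(jω) = 1/(1 + jωRC).
Step 3 — Denominator: 1 + jωRC = 1 + j·1665·11.5·5.31e-05 = 1 + j1.017.
Step 4 — H = 0.4917 - j0.4999.
Step 5 — Magnitude: |H| = 0.7012 (-3.1 dB); phase: φ = -45.5°.

|H| = 0.7012 (-3.1 dB), φ = -45.5°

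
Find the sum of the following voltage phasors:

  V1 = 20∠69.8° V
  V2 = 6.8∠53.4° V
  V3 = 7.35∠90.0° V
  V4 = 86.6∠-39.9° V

Step 1 — Convert each phasor to rectangular form:
  V1 = 20·(cos(69.8°) + j·sin(69.8°)) = 6.906 + j18.77 V
  V2 = 6.8·(cos(53.4°) + j·sin(53.4°)) = 4.054 + j5.459 V
  V3 = 7.35·(cos(90.0°) + j·sin(90.0°)) = 0 + j7.35 V
  V4 = 86.6·(cos(-39.9°) + j·sin(-39.9°)) = 66.44 - j55.55 V
Step 2 — Sum components: V_total = 77.4 - j23.97 V.
Step 3 — Convert to polar: |V_total| = 81.02 V, ∠V_total = -17.2°.

V_total = 81.02∠-17.2° V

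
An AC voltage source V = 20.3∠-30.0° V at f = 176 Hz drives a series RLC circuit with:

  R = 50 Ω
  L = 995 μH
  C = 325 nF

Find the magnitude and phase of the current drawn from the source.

Step 1 — Angular frequency: ω = 2π·f = 2π·176 = 1106 rad/s.
Step 2 — Component impedances:
  R: Z = R = 50 Ω
  L: Z = jωL = j·1106·0.000995 = 0 + j1.1 Ω
  C: Z = 1/(jωC) = -j/(ω·C) = 0 - j2782 Ω
Step 3 — Series combination: Z_total = R + L + C = 50 - j2781 Ω = 2782∠-89.0° Ω.
Step 4 — Source phasor: V = 20.3∠-30.0° V = 17.58 - j10.15 V.
Step 5 — Ohm's law: I = V / Z_total = (17.58 - j10.15) / (50 - j2781) = 0.003762 + j0.006253 A.
Step 6 — Convert to polar: |I| = 0.007297 A, ∠I = 59.0°.

I = 0.007297∠59.0° A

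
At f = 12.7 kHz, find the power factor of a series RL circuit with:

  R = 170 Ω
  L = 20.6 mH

Step 1 — Angular frequency: ω = 2π·f = 2π·1.27e+04 = 7.98e+04 rad/s.
Step 2 — Component impedances:
  R: Z = R = 170 Ω
  L: Z = jωL = j·7.98e+04·0.0206 = 0 + j1644 Ω
Step 3 — Series combination: Z_total = R + L = 170 + j1644 Ω = 1653∠84.1° Ω.
Step 4 — Power factor: PF = cos(φ) = Re(Z)/|Z| = 170/1652.6 = 0.1029.
Step 5 — Type: Im(Z) = 1644 ⇒ lagging (phase φ = 84.1°).

PF = 0.1029 (lagging, φ = 84.1°)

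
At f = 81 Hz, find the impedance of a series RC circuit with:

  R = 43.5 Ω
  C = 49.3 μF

Step 1 — Angular frequency: ω = 2π·f = 2π·81 = 508.9 rad/s.
Step 2 — Component impedances:
  R: Z = R = 43.5 Ω
  C: Z = 1/(jωC) = -j/(ω·C) = 0 - j39.86 Ω
Step 3 — Series combination: Z_total = R + C = 43.5 - j39.86 Ω = 59∠-42.5° Ω.

Z = 43.5 - j39.86 Ω = 59∠-42.5° Ω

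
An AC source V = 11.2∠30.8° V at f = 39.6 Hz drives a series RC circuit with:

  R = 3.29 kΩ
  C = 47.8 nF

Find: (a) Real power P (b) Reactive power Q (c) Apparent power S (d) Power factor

Step 1 — Angular frequency: ω = 2π·f = 2π·39.6 = 248.8 rad/s.
Step 2 — Component impedances:
  R: Z = R = 3290 Ω
  C: Z = 1/(jωC) = -j/(ω·C) = 0 - j8.408e+04 Ω
Step 3 — Series combination: Z_total = R + C = 3290 - j8.408e+04 Ω = 8.415e+04∠-87.8° Ω.
Step 4 — Source phasor: V = 11.2∠30.8° V = 9.62 + j5.735 V.
Step 5 — Current: I = V / Z = -6.363e-05 + j0.0001169 A = 0.0001331∠118.6° A.
Step 6 — Complex power: S = V·I* = 5.829e-05 - j0.00149 VA.
Step 7 — Real power: P = Re(S) = 5.829e-05 W.
Step 8 — Reactive power: Q = Im(S) = -0.00149 VAR.
Step 9 — Apparent power: |S| = 0.001491 VA.
Step 10 — Power factor: PF = P/|S| = 0.0391 (leading).

(a) P = 5.829e-05 W  (b) Q = -0.00149 VAR  (c) S = 0.001491 VA  (d) PF = 0.0391 (leading)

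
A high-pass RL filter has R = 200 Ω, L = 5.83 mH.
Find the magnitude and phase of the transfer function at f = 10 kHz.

Step 1 — Angular frequency: ω = 2π·1e+04 = 6.283e+04 rad/s.
Step 2 — Transfer function: H(jω) = jωL/(R + jωL).
Step 3 — Numerator jωL = j·366.3; denominator R + jωL = 200 + j366.3.
Step 4 — H = 0.7704 + j0.4206.
Step 5 — Magnitude: |H| = 0.8777 (-1.1 dB); phase: φ = 28.6°.

|H| = 0.8777 (-1.1 dB), φ = 28.6°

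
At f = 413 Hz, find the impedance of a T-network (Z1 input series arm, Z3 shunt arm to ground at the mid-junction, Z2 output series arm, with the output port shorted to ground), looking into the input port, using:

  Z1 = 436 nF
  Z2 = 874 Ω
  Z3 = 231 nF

Step 1 — Angular frequency: ω = 2π·f = 2π·413 = 2595 rad/s.
Step 2 — Component impedances:
  Z1: Z = 1/(jωC) = -j/(ω·C) = 0 - j883.9 Ω
  Z2: Z = R = 874 Ω
  Z3: Z = 1/(jωC) = -j/(ω·C) = 0 - j1668 Ω
Step 3 — With the output port shorted to ground, the output series arm Z2 runs from the junction to ground; the shunt arm Z3 also runs from the junction to ground. They appear in parallel: Z3 || Z2 = 685.8 - j359.3 Ω.
Step 4 — Series with input arm Z1: Z_in = Z1 + (Z3 || Z2) = 685.8 - j1243 Ω = 1420∠-61.1° Ω.

Z = 685.8 - j1243 Ω = 1420∠-61.1° Ω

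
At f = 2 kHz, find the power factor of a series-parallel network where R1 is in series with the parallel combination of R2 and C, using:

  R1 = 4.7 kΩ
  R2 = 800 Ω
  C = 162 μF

Step 1 — Angular frequency: ω = 2π·f = 2π·2000 = 1.257e+04 rad/s.
Step 2 — Component impedances:
  R1: Z = R = 4700 Ω
  R2: Z = R = 800 Ω
  C: Z = 1/(jωC) = -j/(ω·C) = 0 - j0.4912 Ω
Step 3 — Parallel branch: R2 || C = 1/(1/R2 + 1/C) = 0.0003016 - j0.4912 Ω.
Step 4 — Series with R1: Z_total = R1 + (R2 || C) = 4700 - j0.4912 Ω = 4700∠-0.0° Ω.
Step 5 — Power factor: PF = cos(φ) = Re(Z)/|Z| = 4700/4700 = 1.
Step 6 — Type: Im(Z) = -0.4912 ⇒ leading (phase φ = -0.0°).

PF = 1 (leading, φ = -0.0°)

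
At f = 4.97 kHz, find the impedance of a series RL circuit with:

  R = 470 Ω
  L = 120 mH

Step 1 — Angular frequency: ω = 2π·f = 2π·4970 = 3.123e+04 rad/s.
Step 2 — Component impedances:
  R: Z = R = 470 Ω
  L: Z = jωL = j·3.123e+04·0.12 = 0 + j3747 Ω
Step 3 — Series combination: Z_total = R + L = 470 + j3747 Ω = 3777∠82.9° Ω.

Z = 470 + j3747 Ω = 3777∠82.9° Ω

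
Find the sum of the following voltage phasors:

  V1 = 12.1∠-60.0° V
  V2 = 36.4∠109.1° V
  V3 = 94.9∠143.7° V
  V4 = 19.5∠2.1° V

Step 1 — Convert each phasor to rectangular form:
  V1 = 12.1·(cos(-60.0°) + j·sin(-60.0°)) = 6.05 - j10.48 V
  V2 = 36.4·(cos(109.1°) + j·sin(109.1°)) = -11.91 + j34.4 V
  V3 = 94.9·(cos(143.7°) + j·sin(143.7°)) = -76.48 + j56.18 V
  V4 = 19.5·(cos(2.1°) + j·sin(2.1°)) = 19.49 + j0.7146 V
Step 2 — Sum components: V_total = -62.86 + j80.81 V.
Step 3 — Convert to polar: |V_total| = 102.4 V, ∠V_total = 127.9°.

V_total = 102.4∠127.9° V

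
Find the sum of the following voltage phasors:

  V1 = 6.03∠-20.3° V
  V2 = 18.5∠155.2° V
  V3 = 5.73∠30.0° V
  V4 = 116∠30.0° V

Step 1 — Convert each phasor to rectangular form:
  V1 = 6.03·(cos(-20.3°) + j·sin(-20.3°)) = 5.655 - j2.092 V
  V2 = 18.5·(cos(155.2°) + j·sin(155.2°)) = -16.79 + j7.76 V
  V3 = 5.73·(cos(30.0°) + j·sin(30.0°)) = 4.962 + j2.865 V
  V4 = 116·(cos(30.0°) + j·sin(30.0°)) = 100.5 + j58 V
Step 2 — Sum components: V_total = 94.28 + j66.53 V.
Step 3 — Convert to polar: |V_total| = 115.4 V, ∠V_total = 35.2°.

V_total = 115.4∠35.2° V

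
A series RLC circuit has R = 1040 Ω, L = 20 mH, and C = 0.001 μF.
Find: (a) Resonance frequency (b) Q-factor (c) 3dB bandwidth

Step 1 — Resonance: ω₀ = 1/√(LC) = 1/√(0.02·1e-09) = 2.236e+05 rad/s.
Step 2 — f₀ = ω₀/(2π) = 3.559e+04 Hz.
Step 3 — Series Q: Q = ω₀L/R = 2.236e+05·0.02/1040 = 4.3.
Step 4 — Bandwidth: Δω = ω₀/Q = 5.2e+04 rad/s; BW = Δω/(2π) = 8276 Hz.

(a) f₀ = 3.559e+04 Hz  (b) Q = 4.3  (c) BW = 8276 Hz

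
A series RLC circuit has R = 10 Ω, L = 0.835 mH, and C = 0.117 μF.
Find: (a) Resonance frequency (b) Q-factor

Step 1 — Resonance condition Im(Z)=0 gives ω₀ = 1/√(LC).
Step 2 — ω₀ = 1/√(0.000835·1.17e-07) = 1.012e+05 rad/s.
Step 3 — f₀ = ω₀/(2π) = 1.61e+04 Hz.
Step 4 — Series Q: Q = ω₀L/R = 1.012e+05·0.000835/10 = 8.448.

(a) f₀ = 1.61e+04 Hz  (b) Q = 8.448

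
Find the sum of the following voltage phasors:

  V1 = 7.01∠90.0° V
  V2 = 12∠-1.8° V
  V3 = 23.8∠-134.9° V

Step 1 — Convert each phasor to rectangular form:
  V1 = 7.01·(cos(90.0°) + j·sin(90.0°)) = 0 + j7.01 V
  V2 = 12·(cos(-1.8°) + j·sin(-1.8°)) = 11.99 - j0.3769 V
  V3 = 23.8·(cos(-134.9°) + j·sin(-134.9°)) = -16.8 - j16.86 V
Step 2 — Sum components: V_total = -4.806 - j10.23 V.
Step 3 — Convert to polar: |V_total| = 11.3 V, ∠V_total = -115.2°.

V_total = 11.3∠-115.2° V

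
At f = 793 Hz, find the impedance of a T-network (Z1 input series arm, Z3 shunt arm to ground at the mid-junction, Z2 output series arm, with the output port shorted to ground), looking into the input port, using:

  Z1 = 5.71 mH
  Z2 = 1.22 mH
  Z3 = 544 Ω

Step 1 — Angular frequency: ω = 2π·f = 2π·793 = 4983 rad/s.
Step 2 — Component impedances:
  Z1: Z = jωL = j·4983·0.00571 = 0 + j28.45 Ω
  Z2: Z = jωL = j·4983·0.00122 = 0 + j6.079 Ω
  Z3: Z = R = 544 Ω
Step 3 — With the output port shorted to ground, the output series arm Z2 runs from the junction to ground; the shunt arm Z3 also runs from the junction to ground. They appear in parallel: Z3 || Z2 = 0.06792 + j6.078 Ω.
Step 4 — Series with input arm Z1: Z_in = Z1 + (Z3 || Z2) = 0.06792 + j34.53 Ω = 34.53∠89.9° Ω.

Z = 0.06792 + j34.53 Ω = 34.53∠89.9° Ω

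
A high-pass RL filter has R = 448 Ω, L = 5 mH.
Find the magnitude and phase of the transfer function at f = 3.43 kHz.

Step 1 — Angular frequency: ω = 2π·3430 = 2.155e+04 rad/s.
Step 2 — Transfer function: H(jω) = jωL/(R + jωL).
Step 3 — Numerator jωL = j·107.8; denominator R + jωL = 448 + j107.8.
Step 4 — H = 0.05469 + j0.2274.
Step 5 — Magnitude: |H| = 0.2339 (-12.6 dB); phase: φ = 76.5°.

|H| = 0.2339 (-12.6 dB), φ = 76.5°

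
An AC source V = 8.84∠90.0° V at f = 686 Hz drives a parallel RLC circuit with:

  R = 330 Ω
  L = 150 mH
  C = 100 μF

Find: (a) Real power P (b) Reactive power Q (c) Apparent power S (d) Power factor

Step 1 — Angular frequency: ω = 2π·f = 2π·686 = 4310 rad/s.
Step 2 — Component impedances:
  R: Z = R = 330 Ω
  L: Z = jωL = j·4310·0.15 = 0 + j646.5 Ω
  C: Z = 1/(jωC) = -j/(ω·C) = 0 - j2.32 Ω
Step 3 — Parallel combination: 1/Z_total = 1/R + 1/L + 1/C; Z_total = 0.01643 - j2.328 Ω = 2.328∠-89.6° Ω.
Step 4 — Source phasor: V = 8.84∠90.0° V = 0 + j8.84 V.
Step 5 — Current: I = V / Z = -3.797 + j0.02679 A = 3.797∠179.6° A.
Step 6 — Complex power: S = V·I* = 0.2368 - j33.56 VA.
Step 7 — Real power: P = Re(S) = 0.2368 W.
Step 8 — Reactive power: Q = Im(S) = -33.56 VAR.
Step 9 — Apparent power: |S| = 33.56 VA.
Step 10 — Power factor: PF = P/|S| = 0.007056 (leading).

(a) P = 0.2368 W  (b) Q = -33.56 VAR  (c) S = 33.56 VA  (d) PF = 0.007056 (leading)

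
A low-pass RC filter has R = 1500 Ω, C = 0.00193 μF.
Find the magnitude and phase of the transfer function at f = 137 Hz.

Step 1 — Angular frequency: ω = 2π·137 = 860.8 rad/s.
Step 2 — Transfer function: H(jω) = 1/(1 + jωRC).
Step 3 — Denominator: 1 + jωRC = 1 + j·860.8·1500·1.93e-09 = 1 + j0.002492.
Step 4 — H = 1 - j0.002492.
Step 5 — Magnitude: |H| = 1 (-0.0 dB); phase: φ = -0.1°.

|H| = 1 (-0.0 dB), φ = -0.1°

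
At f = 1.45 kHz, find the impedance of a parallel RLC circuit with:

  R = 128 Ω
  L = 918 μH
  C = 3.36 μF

Step 1 — Angular frequency: ω = 2π·f = 2π·1450 = 9111 rad/s.
Step 2 — Component impedances:
  R: Z = R = 128 Ω
  L: Z = jωL = j·9111·0.000918 = 0 + j8.364 Ω
  C: Z = 1/(jωC) = -j/(ω·C) = 0 - j32.67 Ω
Step 3 — Parallel combination: 1/Z_total = 1/R + 1/L + 1/C; Z_total = 0.9797 + j11.16 Ω = 11.2∠85.0° Ω.

Z = 0.9797 + j11.16 Ω = 11.2∠85.0° Ω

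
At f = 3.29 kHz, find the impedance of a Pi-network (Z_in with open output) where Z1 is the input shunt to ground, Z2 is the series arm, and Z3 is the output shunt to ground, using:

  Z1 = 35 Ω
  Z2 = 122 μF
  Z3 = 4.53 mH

Step 1 — Angular frequency: ω = 2π·f = 2π·3290 = 2.067e+04 rad/s.
Step 2 — Component impedances:
  Z1: Z = R = 35 Ω
  Z2: Z = 1/(jωC) = -j/(ω·C) = 0 - j0.3965 Ω
  Z3: Z = jωL = j·2.067e+04·0.00453 = 0 + j93.64 Ω
Step 3 — With open output, the series arm Z2 and the output shunt Z3 appear in series to ground: Z2 + Z3 = 0 + j93.25 Ω.
Step 4 — Parallel with input shunt Z1: Z_in = Z1 || (Z2 + Z3) = 30.68 + j11.51 Ω = 32.77∠20.6° Ω.

Z = 30.68 + j11.51 Ω = 32.77∠20.6° Ω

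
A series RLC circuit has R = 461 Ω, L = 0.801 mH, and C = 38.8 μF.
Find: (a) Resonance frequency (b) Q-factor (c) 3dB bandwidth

Step 1 — Resonance condition Im(Z)=0 gives ω₀ = 1/√(LC).
Step 2 — ω₀ = 1/√(0.000801·3.88e-05) = 5672 rad/s.
Step 3 — f₀ = ω₀/(2π) = 902.8 Hz.
Step 4 — Series Q: Q = ω₀L/R = 5672·0.000801/461 = 0.009856.
Step 5 — 3dB bandwidth: Δω = ω₀/Q = 5.755e+05 rad/s; BW = Δω/(2π) = 9.16e+04 Hz.

(a) f₀ = 902.8 Hz  (b) Q = 0.009856  (c) BW = 9.16e+04 Hz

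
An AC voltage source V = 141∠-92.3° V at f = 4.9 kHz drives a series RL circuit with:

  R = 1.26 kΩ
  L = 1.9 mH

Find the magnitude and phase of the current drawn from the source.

Step 1 — Angular frequency: ω = 2π·f = 2π·4900 = 3.079e+04 rad/s.
Step 2 — Component impedances:
  R: Z = R = 1260 Ω
  L: Z = jωL = j·3.079e+04·0.0019 = 0 + j58.5 Ω
Step 3 — Series combination: Z_total = R + L = 1260 + j58.5 Ω = 1261∠2.7° Ω.
Step 4 — Source phasor: V = 141∠-92.3° V = -5.659 - j140.9 V.
Step 5 — Ohm's law: I = V / Z_total = (-5.659 - j140.9) / (1260 + j58.5) = -0.009661 - j0.1114 A.
Step 6 — Convert to polar: |I| = 0.1118 A, ∠I = -95.0°.

I = 0.1118∠-95.0° A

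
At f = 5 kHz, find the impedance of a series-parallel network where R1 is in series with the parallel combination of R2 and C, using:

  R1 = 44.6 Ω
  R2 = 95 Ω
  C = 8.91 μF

Step 1 — Angular frequency: ω = 2π·f = 2π·5000 = 3.142e+04 rad/s.
Step 2 — Component impedances:
  R1: Z = R = 44.6 Ω
  R2: Z = R = 95 Ω
  C: Z = 1/(jωC) = -j/(ω·C) = 0 - j3.573 Ω
Step 3 — Parallel branch: R2 || C = 1/(1/R2 + 1/C) = 0.1342 - j3.567 Ω.
Step 4 — Series with R1: Z_total = R1 + (R2 || C) = 44.73 - j3.567 Ω = 44.88∠-4.6° Ω.

Z = 44.73 - j3.567 Ω = 44.88∠-4.6° Ω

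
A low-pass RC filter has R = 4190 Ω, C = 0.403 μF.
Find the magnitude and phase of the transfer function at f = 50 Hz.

Step 1 — Angular frequency: ω = 2π·50 = 314.2 rad/s.
Step 2 — Transfer function: H(jω) = 1/(1 + jωRC).
Step 3 — Denominator: 1 + jωRC = 1 + j·314.2·4190·4.03e-07 = 1 + j0.5305.
Step 4 — H = 0.7804 - j0.414.
Step 5 — Magnitude: |H| = 0.8834 (-1.1 dB); phase: φ = -27.9°.

|H| = 0.8834 (-1.1 dB), φ = -27.9°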